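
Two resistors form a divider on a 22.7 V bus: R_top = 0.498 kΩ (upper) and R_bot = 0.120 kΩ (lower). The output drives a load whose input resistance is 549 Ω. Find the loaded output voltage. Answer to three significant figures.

V_out ≈ 3.75 V

The load sits in parallel with R_bot: R_bot‖R_L = (120 × 549) / (120 + 549) = 98.48 Ω.
V_out = 22.7 × 98.48 / (498 + 98.48) = 22.7 × 98.48/596.5 = 3.75 V.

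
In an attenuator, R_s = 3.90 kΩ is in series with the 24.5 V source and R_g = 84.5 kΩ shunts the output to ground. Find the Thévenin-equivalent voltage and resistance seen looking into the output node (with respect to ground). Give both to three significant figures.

V_th is the open-circuit tap voltage: 24.5 × 84.5/(3.90 + 84.5) = 23.4 V.
With the supply zeroed, R_s and R_g appear in parallel from the tap: R_th = R_s‖R_g = (3.90 × 84.5)/88.40 = 3.73 kΩ.

V_th = 23.4 V, R_th = 3.73 kΩ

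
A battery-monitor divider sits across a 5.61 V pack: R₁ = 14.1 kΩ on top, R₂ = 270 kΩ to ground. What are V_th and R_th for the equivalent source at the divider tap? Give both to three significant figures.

V_th is the open-circuit tap voltage: 5.61 × 270/(14.1 + 270) = 5.33 V.
With the supply zeroed, R₁ and R₂ appear in parallel from the tap: R_th = R₁‖R₂ = (14.1 × 270)/284.1 = 13.4 kΩ.

V_th = 5.33 V, R_th = 13.4 kΩ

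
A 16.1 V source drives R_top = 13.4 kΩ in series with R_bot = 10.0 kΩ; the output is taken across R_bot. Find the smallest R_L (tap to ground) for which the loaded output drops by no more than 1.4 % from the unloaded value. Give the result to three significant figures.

R_L(min) ≈ 403 kΩ

Output resistance R_th = R_top‖R_bot = (13.4 × 10.0)/23.40 = 5.726 kΩ.
The fractional drop is R_th/(R_th + R_L); requiring this ≤ 0.0140 gives R_L ≥ R_th(1/0.0140 − 1) = 5.726 × 70.43 = 403 kΩ.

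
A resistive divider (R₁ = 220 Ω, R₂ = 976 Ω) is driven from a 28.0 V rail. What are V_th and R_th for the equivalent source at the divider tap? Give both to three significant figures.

V_th = 22.8 V, R_th = 180 Ω

V_th is the open-circuit tap voltage: 28.0 × 976/(220 + 976) = 22.8 V.
With the supply zeroed, R₁ and R₂ appear in parallel from the tap: R_th = R₁‖R₂ = (220 × 976)/1196 = 180 Ω.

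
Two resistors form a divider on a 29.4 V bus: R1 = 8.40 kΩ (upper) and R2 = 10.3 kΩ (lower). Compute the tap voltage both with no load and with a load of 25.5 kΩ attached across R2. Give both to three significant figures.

Unloaded: 16.2 V; loaded: 13.7 V

Open-circuit: V = 29.4 × 10.3/(8.40 + 10.3) = 16.2 V.
With the load, R2 becomes R2‖R_L = 7.337 kΩ, so V = 29.4 × 7.337/15.74 = 13.7 V.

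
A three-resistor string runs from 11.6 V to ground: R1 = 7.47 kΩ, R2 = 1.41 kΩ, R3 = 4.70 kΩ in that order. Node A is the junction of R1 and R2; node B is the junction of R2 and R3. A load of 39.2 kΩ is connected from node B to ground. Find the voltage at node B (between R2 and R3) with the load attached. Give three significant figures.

V ≈ 3.72 V

At node B, R3 is in parallel with the load: R3‖R_L = 4.197 kΩ.
Below node A the resistance is R2 + (R3‖R_L) = 5.607 kΩ, so V_A = 11.6 × 5.607/13.08 = 4.974 V.
Then V_B = V_A × (R3‖R_L)/(R2 + R3‖R_L) = 4.974 × 4.197/5.607 = 3.72 V.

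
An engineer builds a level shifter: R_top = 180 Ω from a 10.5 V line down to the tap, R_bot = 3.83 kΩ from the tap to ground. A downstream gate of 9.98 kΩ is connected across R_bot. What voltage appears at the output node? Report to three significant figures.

The load sits in parallel with R_bot: R_bot‖R_L = (3830 × 9980) / (3830 + 9980) = 2768 Ω.
V_out = 10.5 × 2768 / (180 + 2768) = 10.5 × 2768/2948 = 9.86 V.

V_out ≈ 9.86 V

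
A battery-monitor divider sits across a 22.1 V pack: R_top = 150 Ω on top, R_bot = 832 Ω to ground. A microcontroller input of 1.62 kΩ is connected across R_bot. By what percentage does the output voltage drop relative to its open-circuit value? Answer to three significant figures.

The divider's output (Thévenin) resistance is R_top‖R_bot = 127.1 Ω.
Fractional drop under load = R_th/(R_th + R_L) = 127.1 / (127.1 + 1620) = 0.07274.
So the output falls by 7.27 %.

7.27 %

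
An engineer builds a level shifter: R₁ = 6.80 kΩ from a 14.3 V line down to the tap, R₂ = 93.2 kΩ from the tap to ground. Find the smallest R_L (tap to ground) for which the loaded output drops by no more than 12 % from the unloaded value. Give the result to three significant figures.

R_L(min) ≈ 46.5 kΩ

Output resistance R_th = R₁‖R₂ = (6.80 × 93.2)/100.0 = 6.338 kΩ.
The fractional drop is R_th/(R_th + R_L); requiring this ≤ 0.120 gives R_L ≥ R_th(1/0.120 − 1) = 6.338 × 7.333 = 46.5 kΩ.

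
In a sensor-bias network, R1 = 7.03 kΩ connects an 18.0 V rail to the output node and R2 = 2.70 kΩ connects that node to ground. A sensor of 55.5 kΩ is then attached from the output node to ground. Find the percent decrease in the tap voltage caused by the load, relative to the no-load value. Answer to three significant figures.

3.40 %

The divider's output (Thévenin) resistance is R1‖R2 = 1.951 kΩ.
Fractional drop under load = R_th/(R_th + R_L) = 1.951 / (1.951 + 55.5) = 0.03396.
So the output falls by 3.40 %.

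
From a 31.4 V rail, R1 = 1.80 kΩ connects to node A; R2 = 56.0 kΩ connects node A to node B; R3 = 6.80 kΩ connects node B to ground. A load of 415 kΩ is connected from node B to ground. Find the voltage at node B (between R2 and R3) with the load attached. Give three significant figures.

At node B, R3 is in parallel with the load: R3‖R_L = 6.690 kΩ.
Below node A the resistance is R2 + (R3‖R_L) = 62.69 kΩ, so V_A = 31.4 × 62.69/64.49 = 30.52 V.
Then V_B = V_A × (R3‖R_L)/(R2 + R3‖R_L) = 30.52 × 6.690/62.69 = 3.26 V.

V ≈ 3.26 V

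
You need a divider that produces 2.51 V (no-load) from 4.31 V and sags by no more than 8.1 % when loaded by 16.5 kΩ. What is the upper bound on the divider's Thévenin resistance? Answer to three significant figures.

Loading drop = R_th/(R_th + R_L) ≤ 0.0810, so R_th ≤ R_L · ε/(1−ε) = 16.5 kΩ × 0.0810/0.9190 = 1.45 kΩ.

R_th ≤ 1.45 kΩ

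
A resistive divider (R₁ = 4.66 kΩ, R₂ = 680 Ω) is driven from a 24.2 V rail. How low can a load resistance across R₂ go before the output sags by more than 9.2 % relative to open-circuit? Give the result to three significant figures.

Output resistance R_th = R₁‖R₂ = (4660 × 680)/5340 = 593.4 Ω.
The fractional drop is R_th/(R_th + R_L); requiring this ≤ 0.0920 gives R_L ≥ R_th(1/0.0920 − 1) = 593.4 × 9.870 = 5.86 kΩ.

R_L(min) ≈ 5.86 kΩ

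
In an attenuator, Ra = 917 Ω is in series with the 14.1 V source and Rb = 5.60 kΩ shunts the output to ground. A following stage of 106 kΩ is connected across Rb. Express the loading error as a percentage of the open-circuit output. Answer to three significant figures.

0.738 %

The divider's output (Thévenin) resistance is Ra‖Rb = 788.0 Ω.
Fractional drop under load = R_th/(R_th + R_L) = 788.0 / (788.0 + 106000) = 0.007379.
So the output falls by 0.738 %.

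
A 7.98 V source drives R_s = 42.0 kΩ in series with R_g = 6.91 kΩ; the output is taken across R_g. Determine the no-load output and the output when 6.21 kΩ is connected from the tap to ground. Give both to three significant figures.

Unloaded: 1.13 V; loaded: 0.577 V

Open-circuit: V = 7.98 × 6.91/(42.0 + 6.91) = 1.13 V.
With the load, R_g becomes R_g‖R_L = 3.271 kΩ, so V = 7.98 × 3.271/45.27 = 0.577 V.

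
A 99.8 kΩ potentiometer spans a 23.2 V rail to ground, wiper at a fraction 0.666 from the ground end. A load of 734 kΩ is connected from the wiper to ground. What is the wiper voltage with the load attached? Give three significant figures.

The wiper splits the pot into (1−α)R = 33.33 kΩ above and αR = 66.47 kΩ below.
Lower section ‖ load = 60.95 kΩ.
V_wiper = 23.2 × 60.95/(33.33 + 60.95) = 15.0 V.

V ≈ 15.0 V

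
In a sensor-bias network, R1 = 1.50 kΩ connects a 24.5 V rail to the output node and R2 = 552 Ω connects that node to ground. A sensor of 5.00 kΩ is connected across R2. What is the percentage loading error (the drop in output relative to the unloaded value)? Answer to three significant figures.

The divider's output (Thévenin) resistance is R1‖R2 = 403.5 Ω.
Fractional drop under load = R_th/(R_th + R_L) = 403.5 / (403.5 + 5000) = 0.07468.
So the output falls by 7.47 %.

7.47 %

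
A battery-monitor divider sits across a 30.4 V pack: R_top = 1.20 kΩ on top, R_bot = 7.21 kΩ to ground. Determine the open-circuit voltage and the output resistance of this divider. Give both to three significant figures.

V_th = 26.1 V, R_th = 1.03 kΩ

V_th is the open-circuit tap voltage: 30.4 × 7.21/(1.20 + 7.21) = 26.1 V.
With the supply zeroed, R_top and R_bot appear in parallel from the tap: R_th = R_top‖R_bot = (1.20 × 7.21)/8.410 = 1.03 kΩ.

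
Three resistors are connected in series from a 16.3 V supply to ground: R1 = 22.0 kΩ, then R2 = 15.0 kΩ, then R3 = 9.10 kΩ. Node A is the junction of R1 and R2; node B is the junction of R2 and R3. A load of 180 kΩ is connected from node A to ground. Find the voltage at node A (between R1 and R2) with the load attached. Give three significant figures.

Below node A the series string R2+R3 = 24.10 kΩ sits in parallel with the 180 kΩ load: 21.25 kΩ.
V_A = 16.3 × 21.25/(22.0 + 21.25) = 8.01 V.

V ≈ 8.01 V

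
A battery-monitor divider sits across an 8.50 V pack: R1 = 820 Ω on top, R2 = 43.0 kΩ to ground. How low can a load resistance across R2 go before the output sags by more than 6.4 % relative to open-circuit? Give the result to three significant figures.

Output resistance R_th = R1‖R2 = (820 × 43000)/43820 = 804.7 Ω.
The fractional drop is R_th/(R_th + R_L); requiring this ≤ 0.0640 gives R_L ≥ R_th(1/0.0640 − 1) = 804.7 × 14.62 = 11.8 kΩ.

R_L(min) ≈ 11.8 kΩ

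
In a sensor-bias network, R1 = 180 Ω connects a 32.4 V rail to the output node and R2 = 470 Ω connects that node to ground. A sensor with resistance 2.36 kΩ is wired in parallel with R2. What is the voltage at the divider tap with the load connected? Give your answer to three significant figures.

The load sits in parallel with R2: R2‖R_L = (470 × 2360) / (470 + 2360) = 391.9 Ω.
V_out = 32.4 × 391.9 / (180 + 391.9) = 32.4 × 391.9/571.9 = 22.2 V.
(Unloaded it would have been 23.4 V.)

V_out ≈ 22.2 V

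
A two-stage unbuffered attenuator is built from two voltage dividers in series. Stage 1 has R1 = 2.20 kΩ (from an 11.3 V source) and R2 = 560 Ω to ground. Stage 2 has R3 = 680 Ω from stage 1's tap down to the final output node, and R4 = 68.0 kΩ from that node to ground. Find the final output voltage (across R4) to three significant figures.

Stage 2 presents R3+R4 = 68680 Ω as a load on stage 1's tap.
Stage 1's lower leg becomes R2‖(R3+R4) = 555.5 Ω, so V_mid = 11.3 × 555.5/2755 = 2.278 V.
Stage 2 is itself unloaded: V_out = V_mid × R4/(R3+R4) = 2.278 × 68000/68680 = 2.26 V.

V_out ≈ 2.26 V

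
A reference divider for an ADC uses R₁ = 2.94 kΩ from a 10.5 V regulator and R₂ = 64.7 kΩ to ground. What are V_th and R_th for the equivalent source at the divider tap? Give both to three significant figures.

V_th = 10.0 V, R_th = 2.81 kΩ

V_th is the open-circuit tap voltage: 10.5 × 64.7/(2.94 + 64.7) = 10.0 V.
With the supply zeroed, R₁ and R₂ appear in parallel from the tap: R_th = R₁‖R₂ = (2.94 × 64.7)/67.64 = 2.81 kΩ.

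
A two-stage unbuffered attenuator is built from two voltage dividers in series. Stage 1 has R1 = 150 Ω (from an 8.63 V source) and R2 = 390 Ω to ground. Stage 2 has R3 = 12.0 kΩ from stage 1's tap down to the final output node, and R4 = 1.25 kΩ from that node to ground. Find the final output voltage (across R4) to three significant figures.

V_out ≈ 0.583 V

Stage 2 presents R3+R4 = 13250 Ω as a load on stage 1's tap.
Stage 1's lower leg becomes R2‖(R3+R4) = 378.8 Ω, so V_mid = 8.63 × 378.8/528.8 = 6.182 V.
Stage 2 is itself unloaded: V_out = V_mid × R4/(R3+R4) = 6.182 × 1250/13250 = 0.583 V.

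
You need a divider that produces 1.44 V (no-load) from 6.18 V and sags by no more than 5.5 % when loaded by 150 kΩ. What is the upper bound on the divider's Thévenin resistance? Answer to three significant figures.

Loading drop = R_th/(R_th + R_L) ≤ 0.0550, so R_th ≤ R_L · ε/(1−ε) = 150 kΩ × 0.0550/0.9450 = 8.73 kΩ.
(Any R1, R2 with R2/(R1+R2) = 0.233 and R1‖R2 ≤ 8.73 kΩ will meet the spec.)

R_th ≤ 8.73 kΩ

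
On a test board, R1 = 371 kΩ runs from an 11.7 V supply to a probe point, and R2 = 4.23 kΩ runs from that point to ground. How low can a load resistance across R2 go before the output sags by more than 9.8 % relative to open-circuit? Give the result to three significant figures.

Output resistance R_th = R1‖R2 = (371 × 4.23)/375.2 = 4.182 kΩ.
The fractional drop is R_th/(R_th + R_L); requiring this ≤ 0.0980 gives R_L ≥ R_th(1/0.0980 − 1) = 4.182 × 9.204 = 38.5 kΩ.

R_L(min) ≈ 38.5 kΩ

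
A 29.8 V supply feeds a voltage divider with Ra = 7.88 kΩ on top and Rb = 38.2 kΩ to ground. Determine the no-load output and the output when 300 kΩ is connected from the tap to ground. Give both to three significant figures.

Open-circuit: V = 29.8 × 38.2/(7.88 + 38.2) = 24.7 V.
With the load, Rb becomes Rb‖R_L = 33.89 kΩ, so V = 29.8 × 33.89/41.77 = 24.2 V.

Unloaded: 24.7 V; loaded: 24.2 V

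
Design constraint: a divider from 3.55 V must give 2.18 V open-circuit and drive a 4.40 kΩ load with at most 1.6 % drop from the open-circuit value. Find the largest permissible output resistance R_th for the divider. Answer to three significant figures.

Loading drop = R_th/(R_th + R_L) ≤ 0.0160, so R_th ≤ R_L · ε/(1−ε) = 4.40 kΩ × 0.0160/0.9840 = 71.5 Ω.
(Any R1, R2 with R2/(R1+R2) = 0.614 and R1‖R2 ≤ 71.5 Ω will meet the spec.)

R_th ≤ 71.5 Ω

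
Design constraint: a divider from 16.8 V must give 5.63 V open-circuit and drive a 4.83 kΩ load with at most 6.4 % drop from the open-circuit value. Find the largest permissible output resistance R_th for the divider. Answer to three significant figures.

R_th ≤ 330 Ω

Loading drop = R_th/(R_th + R_L) ≤ 0.0640, so R_th ≤ R_L · ε/(1−ε) = 4.83 kΩ × 0.0640/0.9360 = 330 Ω.
(Any R1, R2 with R2/(R1+R2) = 0.335 and R1‖R2 ≤ 330 Ω will meet the spec.)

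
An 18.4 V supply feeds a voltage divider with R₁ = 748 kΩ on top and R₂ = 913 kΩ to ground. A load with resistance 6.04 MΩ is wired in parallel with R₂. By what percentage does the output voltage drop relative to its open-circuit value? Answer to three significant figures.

The divider's output (Thévenin) resistance is R₁‖R₂ = 411.2 kΩ.
Fractional drop under load = R_th/(R_th + R_L) = 411.2 / (411.2 + 6040) = 0.06373.
So the output falls by 6.37 %.

6.37 %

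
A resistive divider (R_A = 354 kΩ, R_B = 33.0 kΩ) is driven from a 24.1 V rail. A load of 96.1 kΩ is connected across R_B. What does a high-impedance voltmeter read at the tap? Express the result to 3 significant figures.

The load sits in parallel with R_B: R_B‖R_L = (33.0 × 96.1) / (33.0 + 96.1) = 24.56 kΩ.
V_out = 24.1 × 24.56 / (354 + 24.56) = 24.1 × 24.56/378.6 = 1.56 V.
(Unloaded it would have been 2.06 V.)

V_out ≈ 1.56 V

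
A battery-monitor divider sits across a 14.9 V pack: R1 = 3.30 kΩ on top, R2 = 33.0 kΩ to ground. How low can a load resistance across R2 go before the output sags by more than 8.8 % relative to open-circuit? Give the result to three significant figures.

Output resistance R_th = R1‖R2 = (3.30 × 33.0)/36.30 = 3.000 kΩ.
The fractional drop is R_th/(R_th + R_L); requiring this ≤ 0.0880 gives R_L ≥ R_th(1/0.0880 − 1) = 3.000 × 10.36 = 31.1 kΩ.

R_L(min) ≈ 31.1 kΩ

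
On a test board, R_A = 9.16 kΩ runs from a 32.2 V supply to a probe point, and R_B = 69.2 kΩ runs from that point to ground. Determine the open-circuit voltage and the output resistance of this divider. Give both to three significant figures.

V_th is the open-circuit tap voltage: 32.2 × 69.2/(9.16 + 69.2) = 28.4 V.
With the supply zeroed, R_A and R_B appear in parallel from the tap: R_th = R_A‖R_B = (9.16 × 69.2)/78.36 = 8.09 kΩ.

V_th = 28.4 V, R_th = 8.09 kΩ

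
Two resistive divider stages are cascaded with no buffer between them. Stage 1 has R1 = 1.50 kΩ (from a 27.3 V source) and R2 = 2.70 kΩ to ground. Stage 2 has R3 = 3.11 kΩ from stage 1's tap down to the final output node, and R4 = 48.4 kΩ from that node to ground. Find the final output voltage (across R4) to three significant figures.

V_out ≈ 16.2 V

Stage 2 presents R3+R4 = 51.51 kΩ as a load on stage 1's tap.
Stage 1's lower leg becomes R2‖(R3+R4) = 2.566 kΩ, so V_mid = 27.3 × 2.566/4.066 = 17.23 V.
Stage 2 is itself unloaded: V_out = V_mid × R4/(R3+R4) = 17.23 × 48.4/51.51 = 16.2 V.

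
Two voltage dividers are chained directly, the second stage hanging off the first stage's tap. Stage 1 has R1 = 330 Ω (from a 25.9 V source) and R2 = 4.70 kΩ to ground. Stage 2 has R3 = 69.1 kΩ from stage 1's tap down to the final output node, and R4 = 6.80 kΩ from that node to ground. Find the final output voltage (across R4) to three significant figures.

Stage 2 presents R3+R4 = 75900 Ω as a load on stage 1's tap.
Stage 1's lower leg becomes R2‖(R3+R4) = 4426 Ω, so V_mid = 25.9 × 4426/4756 = 24.10 V.
Stage 2 is itself unloaded: V_out = V_mid × R4/(R3+R4) = 24.10 × 6800/75900 = 2.16 V.

V_out ≈ 2.16 V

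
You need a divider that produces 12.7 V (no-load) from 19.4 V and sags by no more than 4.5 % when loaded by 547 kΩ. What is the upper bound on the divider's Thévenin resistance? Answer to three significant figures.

R_th ≤ 25.8 kΩ

Loading drop = R_th/(R_th + R_L) ≤ 0.0450, so R_th ≤ R_L · ε/(1−ε) = 547 kΩ × 0.0450/0.9550 = 25.8 kΩ.
(Any R1, R2 with R2/(R1+R2) = 0.655 and R1‖R2 ≤ 25.8 kΩ will meet the spec.)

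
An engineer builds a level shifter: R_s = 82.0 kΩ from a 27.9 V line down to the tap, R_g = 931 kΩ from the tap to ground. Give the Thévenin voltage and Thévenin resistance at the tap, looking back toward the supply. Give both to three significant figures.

V_th = 25.6 V, R_th = 75.4 kΩ

V_th is the open-circuit tap voltage: 27.9 × 931/(82.0 + 931) = 25.6 V.
With the supply zeroed, R_s and R_g appear in parallel from the tap: R_th = R_s‖R_g = (82.0 × 931)/1013 = 75.4 kΩ.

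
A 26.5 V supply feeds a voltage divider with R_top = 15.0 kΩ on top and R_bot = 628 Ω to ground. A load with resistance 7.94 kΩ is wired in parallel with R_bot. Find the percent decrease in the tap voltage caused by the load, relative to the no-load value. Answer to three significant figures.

The divider's output (Thévenin) resistance is R_top‖R_bot = 602.8 Ω.
Fractional drop under load = R_th/(R_th + R_L) = 602.8 / (602.8 + 7940) = 0.07056.
So the output falls by 7.06 %.

7.06 %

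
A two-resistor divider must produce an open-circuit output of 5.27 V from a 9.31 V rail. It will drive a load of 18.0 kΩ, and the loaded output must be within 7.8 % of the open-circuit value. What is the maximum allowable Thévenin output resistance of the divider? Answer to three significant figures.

Loading drop = R_th/(R_th + R_L) ≤ 0.0780, so R_th ≤ R_L · ε/(1−ε) = 18.0 kΩ × 0.0780/0.9220 = 1.52 kΩ.
(Any R1, R2 with R2/(R1+R2) = 0.566 and R1‖R2 ≤ 1.52 kΩ will meet the spec.)

R_th ≤ 1.52 kΩ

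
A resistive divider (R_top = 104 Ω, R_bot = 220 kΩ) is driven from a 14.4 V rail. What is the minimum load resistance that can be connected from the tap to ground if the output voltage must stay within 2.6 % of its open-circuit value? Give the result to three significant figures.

Output resistance R_th = R_top‖R_bot = (104 × 220000)/220100 = 104.0 Ω.
The fractional drop is R_th/(R_th + R_L); requiring this ≤ 0.0260 gives R_L ≥ R_th(1/0.0260 − 1) = 104.0 × 37.46 = 3.89 kΩ.

R_L(min) ≈ 3.89 kΩ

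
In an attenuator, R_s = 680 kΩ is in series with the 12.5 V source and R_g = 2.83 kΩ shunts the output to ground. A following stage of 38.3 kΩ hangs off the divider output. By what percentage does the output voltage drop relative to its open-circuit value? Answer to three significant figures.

6.85 %

The divider's output (Thévenin) resistance is R_s‖R_g = 2.818 kΩ.
Fractional drop under load = R_th/(R_th + R_L) = 2.818 / (2.818 + 38.3) = 0.06854.
So the output falls by 6.85 %.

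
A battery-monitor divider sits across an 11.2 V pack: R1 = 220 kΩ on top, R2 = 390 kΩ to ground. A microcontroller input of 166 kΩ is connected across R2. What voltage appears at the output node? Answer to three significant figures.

V_out ≈ 3.88 V

The load sits in parallel with R2: R2‖R_L = (390 × 166) / (390 + 166) = 116.4 kΩ.
V_out = 11.2 × 116.4 / (220 + 116.4) = 11.2 × 116.4/336.4 = 3.88 V.
(Unloaded it would have been 7.16 V.)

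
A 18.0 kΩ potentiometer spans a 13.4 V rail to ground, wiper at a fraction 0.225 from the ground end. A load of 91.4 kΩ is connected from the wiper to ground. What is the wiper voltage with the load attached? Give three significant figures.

The wiper splits the pot into (1−α)R = 13.95 kΩ above and αR = 4.050 kΩ below.
Lower section ‖ load = 3.878 kΩ.
V_wiper = 13.4 × 3.878/(13.95 + 3.878) = 2.91 V.

V ≈ 2.91 V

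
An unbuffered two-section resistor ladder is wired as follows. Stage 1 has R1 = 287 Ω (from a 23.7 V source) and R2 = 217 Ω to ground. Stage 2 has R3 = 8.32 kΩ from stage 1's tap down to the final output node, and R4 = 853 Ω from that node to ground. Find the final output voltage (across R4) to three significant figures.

Stage 2 presents R3+R4 = 9173 Ω as a load on stage 1's tap.
Stage 1's lower leg becomes R2‖(R3+R4) = 212.0 Ω, so V_mid = 23.7 × 212.0/499.0 = 10.07 V.
Stage 2 is itself unloaded: V_out = V_mid × R4/(R3+R4) = 10.07 × 853/9173 = 0.936 V.

V_out ≈ 0.936 V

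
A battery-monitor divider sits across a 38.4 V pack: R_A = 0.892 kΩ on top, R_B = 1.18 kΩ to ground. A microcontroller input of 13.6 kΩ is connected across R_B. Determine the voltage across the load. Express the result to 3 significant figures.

The load sits in parallel with R_B: R_B‖R_L = (1180 × 13600) / (1180 + 13600) = 1086 Ω.
V_out = 38.4 × 1086 / (892 + 1086) = 38.4 × 1086/1978 = 21.1 V.
(Unloaded it would have been 21.9 V.)

V_out ≈ 21.1 V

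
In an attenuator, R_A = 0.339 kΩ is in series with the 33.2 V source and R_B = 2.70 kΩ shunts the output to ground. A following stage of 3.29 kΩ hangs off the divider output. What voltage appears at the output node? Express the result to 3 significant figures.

V_out ≈ 27.0 V

The load sits in parallel with R_B: R_B‖R_L = (2700 × 3290) / (2700 + 3290) = 1483 Ω.
V_out = 33.2 × 1483 / (339 + 1483) = 33.2 × 1483/1822 = 27.0 V.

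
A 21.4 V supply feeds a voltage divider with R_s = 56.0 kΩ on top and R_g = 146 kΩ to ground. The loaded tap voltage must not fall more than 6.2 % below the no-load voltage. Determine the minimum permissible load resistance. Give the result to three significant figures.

Output resistance R_th = R_s‖R_g = (56.0 × 146)/202.0 = 40.48 kΩ.
The fractional drop is R_th/(R_th + R_L); requiring this ≤ 0.0620 gives R_L ≥ R_th(1/0.0620 − 1) = 40.48 × 15.13 = 612 kΩ.

R_L(min) ≈ 612 kΩ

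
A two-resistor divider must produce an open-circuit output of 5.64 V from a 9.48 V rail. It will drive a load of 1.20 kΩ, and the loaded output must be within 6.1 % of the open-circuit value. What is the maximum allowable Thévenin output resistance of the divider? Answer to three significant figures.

R_th ≤ 78.0 Ω

Loading drop = R_th/(R_th + R_L) ≤ 0.0610, so R_th ≤ R_L · ε/(1−ε) = 1.20 kΩ × 0.0610/0.9390 = 78.0 Ω.
(Any R1, R2 with R2/(R1+R2) = 0.595 and R1‖R2 ≤ 78.0 Ω will meet the spec.)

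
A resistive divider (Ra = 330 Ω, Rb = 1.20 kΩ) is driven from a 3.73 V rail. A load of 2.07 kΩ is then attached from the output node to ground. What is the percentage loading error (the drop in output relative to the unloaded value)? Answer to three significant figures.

Unloaded V = 3.73 × 1200/1530 = 2.9255 V.
Loaded: Rb‖R_L = 759.6 Ω, giving V = 3.73 × 759.6/1090 = 2.6004 V.
Drop = (2.9255 − 2.6004) / 2.9255 = 11.1 %.

11.1 %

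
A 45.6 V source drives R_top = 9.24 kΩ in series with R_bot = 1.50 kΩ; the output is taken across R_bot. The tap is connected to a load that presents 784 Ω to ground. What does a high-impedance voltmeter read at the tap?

V_out ≈ 2.41 V

The load sits in parallel with R_bot: R_bot‖R_L = (1500 × 784) / (1500 + 784) = 514.9 Ω.
V_out = 45.6 × 514.9 / (9240 + 514.9) = 45.6 × 514.9/9755 = 2.41 V.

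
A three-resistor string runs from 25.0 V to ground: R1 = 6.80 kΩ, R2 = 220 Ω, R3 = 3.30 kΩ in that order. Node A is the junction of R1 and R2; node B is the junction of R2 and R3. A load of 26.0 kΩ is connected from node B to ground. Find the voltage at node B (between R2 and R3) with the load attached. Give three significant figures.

At node B, R3 is in parallel with the load: R3‖R_L = 2928 Ω.
Below node A the resistance is R2 + (R3‖R_L) = 3148 Ω, so V_A = 25.0 × 3148/9948 = 7.912 V.
Then V_B = V_A × (R3‖R_L)/(R2 + R3‖R_L) = 7.912 × 2928/3148 = 7.36 V.

V ≈ 7.36 V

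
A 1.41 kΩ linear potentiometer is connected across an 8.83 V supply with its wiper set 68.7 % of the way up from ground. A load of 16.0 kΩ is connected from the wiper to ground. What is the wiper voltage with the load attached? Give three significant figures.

The wiper splits the pot into (1−α)R = 441.3 Ω above and αR = 968.7 Ω below.
Lower section ‖ load = 913.4 Ω.
V_wiper = 8.83 × 913.4/(441.3 + 913.4) = 5.95 V.

V ≈ 5.95 V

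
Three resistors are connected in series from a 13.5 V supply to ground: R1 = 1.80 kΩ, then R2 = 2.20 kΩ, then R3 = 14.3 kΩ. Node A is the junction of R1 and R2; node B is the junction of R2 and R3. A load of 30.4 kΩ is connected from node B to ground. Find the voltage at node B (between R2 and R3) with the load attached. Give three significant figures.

At node B, R3 is in parallel with the load: R3‖R_L = 9.725 kΩ.
Below node A the resistance is R2 + (R3‖R_L) = 11.93 kΩ, so V_A = 13.5 × 11.93/13.73 = 11.73 V.
Then V_B = V_A × (R3‖R_L)/(R2 + R3‖R_L) = 11.73 × 9.725/11.93 = 9.57 V.

V ≈ 9.57 V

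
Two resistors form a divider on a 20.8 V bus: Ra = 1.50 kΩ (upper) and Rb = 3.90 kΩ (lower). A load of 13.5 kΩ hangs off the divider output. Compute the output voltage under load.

The load sits in parallel with Rb: Rb‖R_L = (3.90 × 13.5) / (3.90 + 13.5) = 3.026 kΩ.
V_out = 20.8 × 3.026 / (1.50 + 3.026) = 20.8 × 3.026/4.526 = 13.9 V.
(Unloaded it would have been 15.0 V.)

V_out ≈ 13.9 V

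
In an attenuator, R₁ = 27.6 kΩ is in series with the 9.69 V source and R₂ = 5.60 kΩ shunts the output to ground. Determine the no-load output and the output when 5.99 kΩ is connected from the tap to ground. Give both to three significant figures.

Unloaded: 1.63 V; loaded: 0.920 V

Open-circuit: V = 9.69 × 5.60/(27.6 + 5.60) = 1.63 V.
With the load, R₂ becomes R₂‖R_L = 2.894 kΩ, so V = 9.69 × 2.894/30.49 = 0.920 V.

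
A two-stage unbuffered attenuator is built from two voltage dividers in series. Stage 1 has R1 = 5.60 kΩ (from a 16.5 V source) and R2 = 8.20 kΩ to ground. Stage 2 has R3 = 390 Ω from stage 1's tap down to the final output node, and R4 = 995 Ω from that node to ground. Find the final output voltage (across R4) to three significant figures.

V_out ≈ 2.07 V

Stage 2 presents R3+R4 = 1385 Ω as a load on stage 1's tap.
Stage 1's lower leg becomes R2‖(R3+R4) = 1185 Ω, so V_mid = 16.5 × 1185/6785 = 2.881 V.
Stage 2 is itself unloaded: V_out = V_mid × R4/(R3+R4) = 2.881 × 995/1385 = 2.07 V.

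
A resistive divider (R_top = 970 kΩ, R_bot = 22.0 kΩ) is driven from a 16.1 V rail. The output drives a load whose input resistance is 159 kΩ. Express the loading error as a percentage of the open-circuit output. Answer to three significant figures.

11.9 %

The divider's output (Thévenin) resistance is R_top‖R_bot = 21.51 kΩ.
Fractional drop under load = R_th/(R_th + R_L) = 21.51 / (21.51 + 159) = 0.1192.
So the output falls by 11.9 %.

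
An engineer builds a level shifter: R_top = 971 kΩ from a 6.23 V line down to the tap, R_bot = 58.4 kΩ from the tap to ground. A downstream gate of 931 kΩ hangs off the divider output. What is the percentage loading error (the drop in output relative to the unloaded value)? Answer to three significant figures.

The divider's output (Thévenin) resistance is R_top‖R_bot = 55.09 kΩ.
Fractional drop under load = R_th/(R_th + R_L) = 55.09 / (55.09 + 931) = 0.05586.
So the output falls by 5.59 %.

5.59 %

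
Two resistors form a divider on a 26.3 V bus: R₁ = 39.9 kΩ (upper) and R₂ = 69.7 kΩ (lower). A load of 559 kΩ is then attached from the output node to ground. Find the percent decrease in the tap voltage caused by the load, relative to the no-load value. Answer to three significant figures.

4.34 %

The divider's output (Thévenin) resistance is R₁‖R₂ = 25.37 kΩ.
Fractional drop under load = R_th/(R_th + R_L) = 25.37 / (25.37 + 559) = 0.04342.
So the output falls by 4.34 %.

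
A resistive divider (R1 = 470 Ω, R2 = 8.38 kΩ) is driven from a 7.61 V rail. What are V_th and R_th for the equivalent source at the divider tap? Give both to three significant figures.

V_th = 7.21 V, R_th = 445 Ω

V_th is the open-circuit tap voltage: 7.61 × 8380/(470 + 8380) = 7.21 V.
With the supply zeroed, R1 and R2 appear in parallel from the tap: R_th = R1‖R2 = (470 × 8380)/8850 = 445 Ω.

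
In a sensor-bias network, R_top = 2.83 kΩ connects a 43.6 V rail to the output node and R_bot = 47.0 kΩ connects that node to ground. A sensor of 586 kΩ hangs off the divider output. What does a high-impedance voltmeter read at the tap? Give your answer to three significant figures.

The load sits in parallel with R_bot: R_bot‖R_L = (47.0 × 586) / (47.0 + 586) = 43.51 kΩ.
V_out = 43.6 × 43.51 / (2.83 + 43.51) = 43.6 × 43.51/46.34 = 40.9 V.
(Unloaded it would have been 41.1 V.)

V_out ≈ 40.9 V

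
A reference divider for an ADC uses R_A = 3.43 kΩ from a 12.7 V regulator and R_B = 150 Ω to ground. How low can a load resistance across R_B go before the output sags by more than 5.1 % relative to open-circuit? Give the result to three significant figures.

R_L(min) ≈ 2.67 kΩ

Output resistance R_th = R_A‖R_B = (3430 × 150)/3580 = 143.7 Ω.
The fractional drop is R_th/(R_th + R_L); requiring this ≤ 0.0510 gives R_L ≥ R_th(1/0.0510 − 1) = 143.7 × 18.61 = 2.67 kΩ.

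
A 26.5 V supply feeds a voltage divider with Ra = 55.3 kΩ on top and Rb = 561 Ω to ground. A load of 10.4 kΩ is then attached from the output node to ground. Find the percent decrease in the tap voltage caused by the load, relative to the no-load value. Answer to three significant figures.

The divider's output (Thévenin) resistance is Ra‖Rb = 555.4 Ω.
Fractional drop under load = R_th/(R_th + R_L) = 555.4 / (555.4 + 10400) = 0.05069.
So the output falls by 5.07 %.

5.07 %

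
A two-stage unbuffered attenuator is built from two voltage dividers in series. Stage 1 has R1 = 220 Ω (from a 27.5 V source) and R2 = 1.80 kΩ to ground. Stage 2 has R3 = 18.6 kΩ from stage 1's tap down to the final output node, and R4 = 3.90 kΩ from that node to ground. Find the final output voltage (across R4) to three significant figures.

Stage 2 presents R3+R4 = 22500 Ω as a load on stage 1's tap.
Stage 1's lower leg becomes R2‖(R3+R4) = 1667 Ω, so V_mid = 27.5 × 1667/1887 = 24.29 V.
Stage 2 is itself unloaded: V_out = V_mid × R4/(R3+R4) = 24.29 × 3900/22500 = 4.21 V.

V_out ≈ 4.21 V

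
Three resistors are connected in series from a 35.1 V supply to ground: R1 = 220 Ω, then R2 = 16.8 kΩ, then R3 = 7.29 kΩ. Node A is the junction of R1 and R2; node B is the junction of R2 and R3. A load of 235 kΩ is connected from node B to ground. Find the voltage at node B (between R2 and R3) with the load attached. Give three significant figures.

V ≈ 10.3 V

At node B, R3 is in parallel with the load: R3‖R_L = 7071 Ω.
Below node A the resistance is R2 + (R3‖R_L) = 23870 Ω, so V_A = 35.1 × 23870/24090 = 34.78 V.
Then V_B = V_A × (R3‖R_L)/(R2 + R3‖R_L) = 34.78 × 7071/23870 = 10.3 V.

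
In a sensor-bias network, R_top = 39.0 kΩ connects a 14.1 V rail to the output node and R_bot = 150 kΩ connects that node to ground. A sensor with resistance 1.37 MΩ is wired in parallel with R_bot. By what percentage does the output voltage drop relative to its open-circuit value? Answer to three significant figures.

The divider's output (Thévenin) resistance is R_top‖R_bot = 30.95 kΩ.
Fractional drop under load = R_th/(R_th + R_L) = 30.95 / (30.95 + 1370) = 0.02209.
So the output falls by 2.21 %.

2.21 %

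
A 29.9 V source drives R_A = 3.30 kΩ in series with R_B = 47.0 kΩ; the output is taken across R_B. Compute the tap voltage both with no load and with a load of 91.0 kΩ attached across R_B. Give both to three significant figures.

Unloaded: 27.9 V; loaded: 27.0 V

Open-circuit: V = 29.9 × 47.0/(3.30 + 47.0) = 27.9 V.
With the load, R_B becomes R_B‖R_L = 30.99 kΩ, so V = 29.9 × 30.99/34.29 = 27.0 V.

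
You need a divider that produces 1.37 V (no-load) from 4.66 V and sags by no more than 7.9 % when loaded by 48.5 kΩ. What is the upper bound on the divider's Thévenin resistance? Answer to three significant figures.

R_th ≤ 4.16 kΩ

Loading drop = R_th/(R_th + R_L) ≤ 0.0790, so R_th ≤ R_L · ε/(1−ε) = 48.5 kΩ × 0.0790/0.9210 = 4.16 kΩ.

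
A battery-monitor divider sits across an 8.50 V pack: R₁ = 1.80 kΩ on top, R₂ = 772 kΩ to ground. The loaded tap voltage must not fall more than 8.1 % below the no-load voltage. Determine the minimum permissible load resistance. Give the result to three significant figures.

R_L(min) ≈ 20.4 kΩ

Output resistance R_th = R₁‖R₂ = (1.80 × 772)/773.8 = 1.796 kΩ.
The fractional drop is R_th/(R_th + R_L); requiring this ≤ 0.0810 gives R_L ≥ R_th(1/0.0810 − 1) = 1.796 × 11.35 = 20.4 kΩ.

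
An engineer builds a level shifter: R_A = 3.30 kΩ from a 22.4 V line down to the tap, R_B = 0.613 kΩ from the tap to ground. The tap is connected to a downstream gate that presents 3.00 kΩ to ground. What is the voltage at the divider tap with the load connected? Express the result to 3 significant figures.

V_out ≈ 2.99 V

The load sits in parallel with R_B: R_B‖R_L = (613 × 3000) / (613 + 3000) = 509.0 Ω.
V_out = 22.4 × 509.0 / (3300 + 509.0) = 22.4 × 509.0/3809 = 2.99 V.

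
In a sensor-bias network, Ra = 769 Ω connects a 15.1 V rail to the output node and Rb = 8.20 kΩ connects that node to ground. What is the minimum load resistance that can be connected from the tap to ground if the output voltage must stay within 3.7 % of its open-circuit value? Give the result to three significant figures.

Output resistance R_th = Ra‖Rb = (769 × 8200)/8969 = 703.1 Ω.
The fractional drop is R_th/(R_th + R_L); requiring this ≤ 0.0370 gives R_L ≥ R_th(1/0.0370 − 1) = 703.1 × 26.03 = 18.3 kΩ.

R_L(min) ≈ 18.3 kΩ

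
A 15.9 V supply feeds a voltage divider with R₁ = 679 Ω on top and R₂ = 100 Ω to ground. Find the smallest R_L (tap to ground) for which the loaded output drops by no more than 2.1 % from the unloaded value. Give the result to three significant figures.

Output resistance R_th = R₁‖R₂ = (679 × 100)/779.0 = 87.16 Ω.
The fractional drop is R_th/(R_th + R_L); requiring this ≤ 0.0210 gives R_L ≥ R_th(1/0.0210 − 1) = 87.16 × 46.62 = 4.06 kΩ.

R_L(min) ≈ 4.06 kΩ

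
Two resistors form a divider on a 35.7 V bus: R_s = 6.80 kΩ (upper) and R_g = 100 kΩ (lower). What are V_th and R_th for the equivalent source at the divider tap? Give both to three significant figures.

V_th = 33.4 V, R_th = 6.37 kΩ

V_th is the open-circuit tap voltage: 35.7 × 100/(6.80 + 100) = 33.4 V.
With the supply zeroed, R_s and R_g appear in parallel from the tap: R_th = R_s‖R_g = (6.80 × 100)/106.8 = 6.37 kΩ.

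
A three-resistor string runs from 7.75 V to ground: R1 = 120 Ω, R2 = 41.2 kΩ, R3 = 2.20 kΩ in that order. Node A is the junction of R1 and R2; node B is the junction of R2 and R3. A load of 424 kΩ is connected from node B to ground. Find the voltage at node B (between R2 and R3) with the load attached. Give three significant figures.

V ≈ 0.390 V

At node B, R3 is in parallel with the load: R3‖R_L = 2189 Ω.
Below node A the resistance is R2 + (R3‖R_L) = 43390 Ω, so V_A = 7.75 × 43390/43510 = 7.729 V.
Then V_B = V_A × (R3‖R_L)/(R2 + R3‖R_L) = 7.729 × 2189/43390 = 0.390 V.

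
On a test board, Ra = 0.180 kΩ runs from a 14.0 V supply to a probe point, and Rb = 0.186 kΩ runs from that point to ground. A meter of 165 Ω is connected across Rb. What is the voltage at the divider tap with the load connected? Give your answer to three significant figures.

V_out ≈ 4.58 V

The load sits in parallel with Rb: Rb‖R_L = (186 × 165) / (186 + 165) = 87.44 Ω.
V_out = 14.0 × 87.44 / (180 + 87.44) = 14.0 × 87.44/267.4 = 4.58 V.
(Unloaded it would have been 7.11 V.)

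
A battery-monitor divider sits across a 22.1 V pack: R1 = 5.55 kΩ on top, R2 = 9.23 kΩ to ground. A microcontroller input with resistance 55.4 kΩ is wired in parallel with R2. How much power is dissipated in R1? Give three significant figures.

Total resistance from the source is R1 + (R2‖R_L) = 13.46 kΩ, so I = 22.1/13.46 kΩ = 1.642 mA.
P = I²·R1 = (1.642 mA)² × 5.55 kΩ = 15.0 mW.

P ≈ 15.0 mW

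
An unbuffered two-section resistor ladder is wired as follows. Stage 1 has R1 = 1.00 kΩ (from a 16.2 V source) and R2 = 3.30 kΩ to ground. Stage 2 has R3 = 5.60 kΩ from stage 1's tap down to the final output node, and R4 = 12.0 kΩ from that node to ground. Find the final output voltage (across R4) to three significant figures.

V_out ≈ 8.12 V

Stage 2 presents R3+R4 = 17.60 kΩ as a load on stage 1's tap.
Stage 1's lower leg becomes R2‖(R3+R4) = 2.779 kΩ, so V_mid = 16.2 × 2.779/3.779 = 11.91 V.
Stage 2 is itself unloaded: V_out = V_mid × R4/(R3+R4) = 11.91 × 12.0/17.60 = 8.12 V.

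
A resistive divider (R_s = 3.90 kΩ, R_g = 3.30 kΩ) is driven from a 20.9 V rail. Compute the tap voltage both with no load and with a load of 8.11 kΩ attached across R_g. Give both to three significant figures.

Open-circuit: V = 20.9 × 3.30/(3.90 + 3.30) = 9.58 V.
With the load, R_g becomes R_g‖R_L = 2.346 kΩ, so V = 20.9 × 2.346/6.246 = 7.85 V.

Unloaded: 9.58 V; loaded: 7.85 V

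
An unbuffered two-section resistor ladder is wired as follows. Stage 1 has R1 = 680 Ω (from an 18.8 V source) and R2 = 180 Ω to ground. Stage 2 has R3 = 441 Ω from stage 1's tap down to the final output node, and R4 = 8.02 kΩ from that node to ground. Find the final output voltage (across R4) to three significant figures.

Stage 2 presents R3+R4 = 8461 Ω as a load on stage 1's tap.
Stage 1's lower leg becomes R2‖(R3+R4) = 176.3 Ω, so V_mid = 18.8 × 176.3/856.3 = 3.870 V.
Stage 2 is itself unloaded: V_out = V_mid × R4/(R3+R4) = 3.870 × 8020/8461 = 3.67 V.

V_out ≈ 3.67 V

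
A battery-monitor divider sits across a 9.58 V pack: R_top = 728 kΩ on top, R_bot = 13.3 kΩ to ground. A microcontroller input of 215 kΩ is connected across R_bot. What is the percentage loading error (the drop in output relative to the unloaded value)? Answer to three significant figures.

5.73 %

The divider's output (Thévenin) resistance is R_top‖R_bot = 13.06 kΩ.
Fractional drop under load = R_th/(R_th + R_L) = 13.06 / (13.06 + 215) = 0.05727.
So the output falls by 5.73 %.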